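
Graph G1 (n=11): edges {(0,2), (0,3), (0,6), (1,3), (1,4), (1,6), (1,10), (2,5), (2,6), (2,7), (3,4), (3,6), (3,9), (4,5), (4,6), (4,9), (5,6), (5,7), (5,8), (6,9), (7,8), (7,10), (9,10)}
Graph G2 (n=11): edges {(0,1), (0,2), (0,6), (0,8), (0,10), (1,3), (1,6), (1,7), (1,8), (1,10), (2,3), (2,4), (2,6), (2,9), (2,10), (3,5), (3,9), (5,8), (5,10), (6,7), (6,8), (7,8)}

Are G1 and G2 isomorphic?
No, not isomorphic

The graphs are NOT isomorphic.

Degrees in G1: deg(0)=3, deg(1)=4, deg(2)=4, deg(3)=5, deg(4)=5, deg(5)=5, deg(6)=7, deg(7)=4, deg(8)=2, deg(9)=4, deg(10)=3.
Sorted degree sequence of G1: [7, 5, 5, 5, 4, 4, 4, 4, 3, 3, 2].
Degrees in G2: deg(0)=5, deg(1)=6, deg(2)=6, deg(3)=4, deg(4)=1, deg(5)=3, deg(6)=5, deg(7)=3, deg(8)=5, deg(9)=2, deg(10)=4.
Sorted degree sequence of G2: [6, 6, 5, 5, 5, 4, 4, 3, 3, 2, 1].
The (sorted) degree sequence is an isomorphism invariant, so since G1 and G2 have different degree sequences they cannot be isomorphic.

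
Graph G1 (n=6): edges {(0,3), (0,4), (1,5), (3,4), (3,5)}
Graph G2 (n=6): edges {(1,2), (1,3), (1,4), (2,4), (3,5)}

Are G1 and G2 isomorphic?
Yes, isomorphic

The graphs are isomorphic.
One valid mapping φ: V(G1) → V(G2): 0→4, 1→5, 2→0, 3→1, 4→2, 5→3

Verify φ preserves adjacency — for each edge of G1, its image is an edge of G2:
  (0,3) → (φ(0),φ(3)) = (1,4) ∈ E(G2) ✓
  (0,4) → (φ(0),φ(4)) = (2,4) ∈ E(G2) ✓
  (1,5) → (φ(1),φ(5)) = (3,5) ∈ E(G2) ✓
  (3,4) → (φ(3),φ(4)) = (1,2) ∈ E(G2) ✓
  (3,5) → (φ(3),φ(5)) = (1,3) ∈ E(G2) ✓
All 5 edges of G1 map to edges of G2, and |E(G1)| = |E(G2)| = 5, so φ is a bijection on edges as well as vertices. Hence G1 ≅ G2.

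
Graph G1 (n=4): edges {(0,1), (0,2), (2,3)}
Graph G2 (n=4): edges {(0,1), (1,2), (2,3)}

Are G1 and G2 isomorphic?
Yes, isomorphic

The graphs are isomorphic.
One valid mapping φ: V(G1) → V(G2): 0→2, 1→3, 2→1, 3→0

Verify φ preserves adjacency — for each edge of G1, its image is an edge of G2:
  (0,1) → (φ(0),φ(1)) = (2,3) ∈ E(G2) ✓
  (0,2) → (φ(0),φ(2)) = (1,2) ∈ E(G2) ✓
  (2,3) → (φ(2),φ(3)) = (0,1) ∈ E(G2) ✓
All 3 edges of G1 map to edges of G2, and |E(G1)| = |E(G2)| = 3, so φ is a bijection on edges as well as vertices. Hence G1 ≅ G2.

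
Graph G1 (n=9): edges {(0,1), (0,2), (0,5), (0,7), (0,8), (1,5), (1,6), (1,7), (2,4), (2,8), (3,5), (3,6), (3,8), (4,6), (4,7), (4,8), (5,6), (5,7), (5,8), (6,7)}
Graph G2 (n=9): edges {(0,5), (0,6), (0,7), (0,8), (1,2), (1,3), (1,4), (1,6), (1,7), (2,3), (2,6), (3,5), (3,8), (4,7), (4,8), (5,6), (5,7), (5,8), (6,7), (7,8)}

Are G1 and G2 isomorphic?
Yes, isomorphic

The graphs are isomorphic.
One valid mapping φ: V(G1) → V(G2): 0→6, 1→0, 2→2, 3→4, 4→3, 5→7, 6→8, 7→5, 8→1

Verify φ preserves adjacency — for each edge of G1, its image is an edge of G2:
  (0,1) → (φ(0),φ(1)) = (0,6) ∈ E(G2) ✓
  (0,2) → (φ(0),φ(2)) = (2,6) ∈ E(G2) ✓
  (0,5) → (φ(0),φ(5)) = (6,7) ∈ E(G2) ✓
  (0,7) → (φ(0),φ(7)) = (5,6) ∈ E(G2) ✓
  (0,8) → (φ(0),φ(8)) = (1,6) ∈ E(G2) ✓
  (1,5) → (φ(1),φ(5)) = (0,7) ∈ E(G2) ✓
  (1,6) → (φ(1),φ(6)) = (0,8) ∈ E(G2) ✓
  (1,7) → (φ(1),φ(7)) = (0,5) ∈ E(G2) ✓
  (2,4) → (φ(2),φ(4)) = (2,3) ∈ E(G2) ✓
  (2,8) → (φ(2),φ(8)) = (1,2) ∈ E(G2) ✓
  (3,5) → (φ(3),φ(5)) = (4,7) ∈ E(G2) ✓
  (3,6) → (φ(3),φ(6)) = (4,8) ∈ E(G2) ✓
  (3,8) → (φ(3),φ(8)) = (1,4) ∈ E(G2) ✓
  (4,6) → (φ(4),φ(6)) = (3,8) ∈ E(G2) ✓
  (4,7) → (φ(4),φ(7)) = (3,5) ∈ E(G2) ✓
  (4,8) → (φ(4),φ(8)) = (1,3) ∈ E(G2) ✓
  (5,6) → (φ(5),φ(6)) = (7,8) ∈ E(G2) ✓
  (5,7) → (φ(5),φ(7)) = (5,7) ∈ E(G2) ✓
  (5,8) → (φ(5),φ(8)) = (1,7) ∈ E(G2) ✓
  (6,7) → (φ(6),φ(7)) = (5,8) ∈ E(G2) ✓
All 20 edges of G1 map to edges of G2, and |E(G1)| = |E(G2)| = 20, so φ is a bijection on edges as well as vertices. Hence G1 ≅ G2.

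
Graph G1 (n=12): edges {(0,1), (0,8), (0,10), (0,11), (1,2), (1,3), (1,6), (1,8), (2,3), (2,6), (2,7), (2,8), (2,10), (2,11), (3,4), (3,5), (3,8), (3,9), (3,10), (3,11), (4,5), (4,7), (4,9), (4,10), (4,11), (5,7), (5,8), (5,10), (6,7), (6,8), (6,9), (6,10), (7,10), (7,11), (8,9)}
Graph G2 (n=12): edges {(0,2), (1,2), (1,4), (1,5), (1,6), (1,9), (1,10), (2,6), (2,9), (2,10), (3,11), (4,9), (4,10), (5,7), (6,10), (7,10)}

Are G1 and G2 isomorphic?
No, not isomorphic

The graphs are NOT isomorphic.

Counting triangles (3-cliques): G1 has 28, G2 has 7.
Triangle count is an isomorphism invariant, so differing triangle counts rule out isomorphism.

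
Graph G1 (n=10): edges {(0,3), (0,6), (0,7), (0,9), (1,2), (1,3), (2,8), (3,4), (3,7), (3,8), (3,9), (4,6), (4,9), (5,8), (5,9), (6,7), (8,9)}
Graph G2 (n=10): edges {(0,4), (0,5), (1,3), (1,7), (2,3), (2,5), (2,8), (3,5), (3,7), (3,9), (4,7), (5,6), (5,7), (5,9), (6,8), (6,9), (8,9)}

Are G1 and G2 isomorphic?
Yes, isomorphic

The graphs are isomorphic.
One valid mapping φ: V(G1) → V(G2): 0→9, 1→0, 2→4, 3→5, 4→2, 5→1, 6→8, 7→6, 8→7, 9→3

Verify φ preserves adjacency — for each edge of G1, its image is an edge of G2:
  (0,3) → (φ(0),φ(3)) = (5,9) ∈ E(G2) ✓
  (0,6) → (φ(0),φ(6)) = (8,9) ∈ E(G2) ✓
  (0,7) → (φ(0),φ(7)) = (6,9) ∈ E(G2) ✓
  (0,9) → (φ(0),φ(9)) = (3,9) ∈ E(G2) ✓
  (1,2) → (φ(1),φ(2)) = (0,4) ∈ E(G2) ✓
  (1,3) → (φ(1),φ(3)) = (0,5) ∈ E(G2) ✓
  (2,8) → (φ(2),φ(8)) = (4,7) ∈ E(G2) ✓
  (3,4) → (φ(3),φ(4)) = (2,5) ∈ E(G2) ✓
  (3,7) → (φ(3),φ(7)) = (5,6) ∈ E(G2) ✓
  (3,8) → (φ(3),φ(8)) = (5,7) ∈ E(G2) ✓
  (3,9) → (φ(3),φ(9)) = (3,5) ∈ E(G2) ✓
  (4,6) → (φ(4),φ(6)) = (2,8) ∈ E(G2) ✓
  (4,9) → (φ(4),φ(9)) = (2,3) ∈ E(G2) ✓
  (5,8) → (φ(5),φ(8)) = (1,7) ∈ E(G2) ✓
  (5,9) → (φ(5),φ(9)) = (1,3) ∈ E(G2) ✓
  (6,7) → (φ(6),φ(7)) = (6,8) ∈ E(G2) ✓
  (8,9) → (φ(8),φ(9)) = (3,7) ∈ E(G2) ✓
All 17 edges of G1 map to edges of G2, and |E(G1)| = |E(G2)| = 17, so φ is a bijection on edges as well as vertices. Hence G1 ≅ G2.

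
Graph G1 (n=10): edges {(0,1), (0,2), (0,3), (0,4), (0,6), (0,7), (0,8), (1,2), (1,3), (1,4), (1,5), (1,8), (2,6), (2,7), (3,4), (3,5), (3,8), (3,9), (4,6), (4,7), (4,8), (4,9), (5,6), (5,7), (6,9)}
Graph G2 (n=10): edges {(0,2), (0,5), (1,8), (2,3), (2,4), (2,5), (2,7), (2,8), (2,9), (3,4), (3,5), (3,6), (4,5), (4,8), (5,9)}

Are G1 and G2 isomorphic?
No, not isomorphic

The graphs are NOT isomorphic.

Degrees in G1: deg(0)=7, deg(1)=6, deg(2)=4, deg(3)=6, deg(4)=7, deg(5)=4, deg(6)=5, deg(7)=4, deg(8)=4, deg(9)=3.
Sorted degree sequence of G1: [7, 7, 6, 6, 5, 4, 4, 4, 4, 3].
Degrees in G2: deg(0)=2, deg(1)=1, deg(2)=7, deg(3)=4, deg(4)=4, deg(5)=5, deg(6)=1, deg(7)=1, deg(8)=3, deg(9)=2.
Sorted degree sequence of G2: [7, 5, 4, 4, 3, 2, 2, 1, 1, 1].
The (sorted) degree sequence is an isomorphism invariant, so since G1 and G2 have different degree sequences they cannot be isomorphic.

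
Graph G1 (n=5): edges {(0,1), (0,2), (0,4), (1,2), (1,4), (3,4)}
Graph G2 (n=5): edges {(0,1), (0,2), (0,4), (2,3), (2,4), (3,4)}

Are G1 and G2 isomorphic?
Yes, isomorphic

The graphs are isomorphic.
One valid mapping φ: V(G1) → V(G2): 0→2, 1→4, 2→3, 3→1, 4→0

Verify φ preserves adjacency — for each edge of G1, its image is an edge of G2:
  (0,1) → (φ(0),φ(1)) = (2,4) ∈ E(G2) ✓
  (0,2) → (φ(0),φ(2)) = (2,3) ∈ E(G2) ✓
  (0,4) → (φ(0),φ(4)) = (0,2) ∈ E(G2) ✓
  (1,2) → (φ(1),φ(2)) = (3,4) ∈ E(G2) ✓
  (1,4) → (φ(1),φ(4)) = (0,4) ∈ E(G2) ✓
  (3,4) → (φ(3),φ(4)) = (0,1) ∈ E(G2) ✓
All 6 edges of G1 map to edges of G2, and |E(G1)| = |E(G2)| = 6, so φ is a bijection on edges as well as vertices. Hence G1 ≅ G2.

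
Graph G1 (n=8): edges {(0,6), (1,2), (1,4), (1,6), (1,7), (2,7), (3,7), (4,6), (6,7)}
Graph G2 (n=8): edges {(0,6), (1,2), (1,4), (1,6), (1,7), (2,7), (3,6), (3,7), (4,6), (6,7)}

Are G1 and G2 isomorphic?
No, not isomorphic

The graphs are NOT isomorphic.

Counting edges: G1 has 9 edge(s); G2 has 10 edge(s).
Edge count is an isomorphism invariant (a bijection on vertices induces a bijection on edges), so differing edge counts rule out isomorphism.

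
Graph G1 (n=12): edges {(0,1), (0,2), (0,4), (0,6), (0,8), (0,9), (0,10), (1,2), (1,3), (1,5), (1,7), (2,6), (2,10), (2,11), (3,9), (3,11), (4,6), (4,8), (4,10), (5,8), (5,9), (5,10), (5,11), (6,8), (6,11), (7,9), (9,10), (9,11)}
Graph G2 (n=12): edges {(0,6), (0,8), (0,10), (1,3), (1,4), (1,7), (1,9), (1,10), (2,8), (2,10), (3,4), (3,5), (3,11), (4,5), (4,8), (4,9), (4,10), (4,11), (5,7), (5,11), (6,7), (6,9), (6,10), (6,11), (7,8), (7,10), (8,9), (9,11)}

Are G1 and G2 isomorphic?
Yes, isomorphic

The graphs are isomorphic.
One valid mapping φ: V(G1) → V(G2): 0→4, 1→8, 2→9, 3→0, 4→3, 5→7, 6→11, 7→2, 8→5, 9→10, 10→1, 11→6

Verify φ preserves adjacency — for each edge of G1, its image is an edge of G2:
  (0,1) → (φ(0),φ(1)) = (4,8) ∈ E(G2) ✓
  (0,2) → (φ(0),φ(2)) = (4,9) ∈ E(G2) ✓
  (0,4) → (φ(0),φ(4)) = (3,4) ∈ E(G2) ✓
  (0,6) → (φ(0),φ(6)) = (4,11) ∈ E(G2) ✓
  (0,8) → (φ(0),φ(8)) = (4,5) ∈ E(G2) ✓
  (0,9) → (φ(0),φ(9)) = (4,10) ∈ E(G2) ✓
  (0,10) → (φ(0),φ(10)) = (1,4) ∈ E(G2) ✓
  (1,2) → (φ(1),φ(2)) = (8,9) ∈ E(G2) ✓
  (1,3) → (φ(1),φ(3)) = (0,8) ∈ E(G2) ✓
  (1,5) → (φ(1),φ(5)) = (7,8) ∈ E(G2) ✓
  (1,7) → (φ(1),φ(7)) = (2,8) ∈ E(G2) ✓
  (2,6) → (φ(2),φ(6)) = (9,11) ∈ E(G2) ✓
  (2,10) → (φ(2),φ(10)) = (1,9) ∈ E(G2) ✓
  (2,11) → (φ(2),φ(11)) = (6,9) ∈ E(G2) ✓
  (3,9) → (φ(3),φ(9)) = (0,10) ∈ E(G2) ✓
  (3,11) → (φ(3),φ(11)) = (0,6) ∈ E(G2) ✓
  (4,6) → (φ(4),φ(6)) = (3,11) ∈ E(G2) ✓
  (4,8) → (φ(4),φ(8)) = (3,5) ∈ E(G2) ✓
  (4,10) → (φ(4),φ(10)) = (1,3) ∈ E(G2) ✓
  (5,8) → (φ(5),φ(8)) = (5,7) ∈ E(G2) ✓
  (5,9) → (φ(5),φ(9)) = (7,10) ∈ E(G2) ✓
  (5,10) → (φ(5),φ(10)) = (1,7) ∈ E(G2) ✓
  (5,11) → (φ(5),φ(11)) = (6,7) ∈ E(G2) ✓
  (6,8) → (φ(6),φ(8)) = (5,11) ∈ E(G2) ✓
  (6,11) → (φ(6),φ(11)) = (6,11) ∈ E(G2) ✓
  (7,9) → (φ(7),φ(9)) = (2,10) ∈ E(G2) ✓
  (9,10) → (φ(9),φ(10)) = (1,10) ∈ E(G2) ✓
  (9,11) → (φ(9),φ(11)) = (6,10) ∈ E(G2) ✓
All 28 edges of G1 map to edges of G2, and |E(G1)| = |E(G2)| = 28, so φ is a bijection on edges as well as vertices. Hence G1 ≅ G2.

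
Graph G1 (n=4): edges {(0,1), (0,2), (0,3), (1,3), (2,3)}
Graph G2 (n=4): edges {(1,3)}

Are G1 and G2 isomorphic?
No, not isomorphic

The graphs are NOT isomorphic.

Connected components of G1: 1 component(s) with vertex sets [[0, 1, 2, 3]], sizes [4].
Connected components of G2: 3 component(s) with vertex sets [[0], [2], [1, 3]], sizes [1, 1, 2].
The number of connected components (and the multiset of component sizes) is an isomorphism invariant — an isomorphism maps each component of G1 bijectively onto a component of G2. Since G1 has 1 component(s) and G2 has 3, they cannot be isomorphic.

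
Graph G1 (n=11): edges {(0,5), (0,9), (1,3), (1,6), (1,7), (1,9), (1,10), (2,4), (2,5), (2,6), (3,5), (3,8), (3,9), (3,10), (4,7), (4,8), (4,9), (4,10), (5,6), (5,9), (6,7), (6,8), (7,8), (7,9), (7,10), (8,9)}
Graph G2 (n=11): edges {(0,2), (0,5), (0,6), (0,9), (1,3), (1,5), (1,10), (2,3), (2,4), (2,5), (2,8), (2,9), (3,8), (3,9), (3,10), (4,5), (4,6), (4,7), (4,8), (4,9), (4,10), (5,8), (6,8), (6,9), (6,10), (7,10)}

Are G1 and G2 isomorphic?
Yes, isomorphic

The graphs are isomorphic.
One valid mapping φ: V(G1) → V(G2): 0→7, 1→9, 2→1, 3→6, 4→5, 5→10, 6→3, 7→2, 8→8, 9→4, 10→0

Verify φ preserves adjacency — for each edge of G1, its image is an edge of G2:
  (0,5) → (φ(0),φ(5)) = (7,10) ∈ E(G2) ✓
  (0,9) → (φ(0),φ(9)) = (4,7) ∈ E(G2) ✓
  (1,3) → (φ(1),φ(3)) = (6,9) ∈ E(G2) ✓
  (1,6) → (φ(1),φ(6)) = (3,9) ∈ E(G2) ✓
  (1,7) → (φ(1),φ(7)) = (2,9) ∈ E(G2) ✓
  (1,9) → (φ(1),φ(9)) = (4,9) ∈ E(G2) ✓
  (1,10) → (φ(1),φ(10)) = (0,9) ∈ E(G2) ✓
  (2,4) → (φ(2),φ(4)) = (1,5) ∈ E(G2) ✓
  (2,5) → (φ(2),φ(5)) = (1,10) ∈ E(G2) ✓
  (2,6) → (φ(2),φ(6)) = (1,3) ∈ E(G2) ✓
  (3,5) → (φ(3),φ(5)) = (6,10) ∈ E(G2) ✓
  (3,8) → (φ(3),φ(8)) = (6,8) ∈ E(G2) ✓
  (3,9) → (φ(3),φ(9)) = (4,6) ∈ E(G2) ✓
  (3,10) → (φ(3),φ(10)) = (0,6) ∈ E(G2) ✓
  (4,7) → (φ(4),φ(7)) = (2,5) ∈ E(G2) ✓
  (4,8) → (φ(4),φ(8)) = (5,8) ∈ E(G2) ✓
  (4,9) → (φ(4),φ(9)) = (4,5) ∈ E(G2) ✓
  (4,10) → (φ(4),φ(10)) = (0,5) ∈ E(G2) ✓
  (5,6) → (φ(5),φ(6)) = (3,10) ∈ E(G2) ✓
  (5,9) → (φ(5),φ(9)) = (4,10) ∈ E(G2) ✓
  (6,7) → (φ(6),φ(7)) = (2,3) ∈ E(G2) ✓
  (6,8) → (φ(6),φ(8)) = (3,8) ∈ E(G2) ✓
  (7,8) → (φ(7),φ(8)) = (2,8) ∈ E(G2) ✓
  (7,9) → (φ(7),φ(9)) = (2,4) ∈ E(G2) ✓
  (7,10) → (φ(7),φ(10)) = (0,2) ∈ E(G2) ✓
  (8,9) → (φ(8),φ(9)) = (4,8) ∈ E(G2) ✓
All 26 edges of G1 map to edges of G2, and |E(G1)| = |E(G2)| = 26, so φ is a bijection on edges as well as vertices. Hence G1 ≅ G2.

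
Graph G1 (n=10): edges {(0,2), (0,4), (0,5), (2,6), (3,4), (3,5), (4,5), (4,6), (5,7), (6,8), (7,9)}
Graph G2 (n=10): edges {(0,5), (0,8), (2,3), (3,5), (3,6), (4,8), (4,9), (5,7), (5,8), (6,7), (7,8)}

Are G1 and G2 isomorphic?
Yes, isomorphic

The graphs are isomorphic.
One valid mapping φ: V(G1) → V(G2): 0→7, 1→1, 2→6, 3→0, 4→5, 5→8, 6→3, 7→4, 8→2, 9→9

Verify φ preserves adjacency — for each edge of G1, its image is an edge of G2:
  (0,2) → (φ(0),φ(2)) = (6,7) ∈ E(G2) ✓
  (0,4) → (φ(0),φ(4)) = (5,7) ∈ E(G2) ✓
  (0,5) → (φ(0),φ(5)) = (7,8) ∈ E(G2) ✓
  (2,6) → (φ(2),φ(6)) = (3,6) ∈ E(G2) ✓
  (3,4) → (φ(3),φ(4)) = (0,5) ∈ E(G2) ✓
  (3,5) → (φ(3),φ(5)) = (0,8) ∈ E(G2) ✓
  (4,5) → (φ(4),φ(5)) = (5,8) ∈ E(G2) ✓
  (4,6) → (φ(4),φ(6)) = (3,5) ∈ E(G2) ✓
  (5,7) → (φ(5),φ(7)) = (4,8) ∈ E(G2) ✓
  (6,8) → (φ(6),φ(8)) = (2,3) ∈ E(G2) ✓
  (7,9) → (φ(7),φ(9)) = (4,9) ∈ E(G2) ✓
All 11 edges of G1 map to edges of G2, and |E(G1)| = |E(G2)| = 11, so φ is a bijection on edges as well as vertices. Hence G1 ≅ G2.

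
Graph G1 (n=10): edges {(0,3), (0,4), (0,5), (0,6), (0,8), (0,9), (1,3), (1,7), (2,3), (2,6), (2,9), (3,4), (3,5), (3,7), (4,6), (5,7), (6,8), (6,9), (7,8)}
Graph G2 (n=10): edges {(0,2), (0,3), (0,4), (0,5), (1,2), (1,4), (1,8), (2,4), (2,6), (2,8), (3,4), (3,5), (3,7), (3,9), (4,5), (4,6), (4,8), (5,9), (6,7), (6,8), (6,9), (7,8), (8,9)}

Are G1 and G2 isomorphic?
No, not isomorphic

The graphs are NOT isomorphic.

Degrees in G1: deg(0)=6, deg(1)=2, deg(2)=3, deg(3)=6, deg(4)=3, deg(5)=3, deg(6)=5, deg(7)=4, deg(8)=3, deg(9)=3.
Sorted degree sequence of G1: [6, 6, 5, 4, 3, 3, 3, 3, 3, 2].
Degrees in G2: deg(0)=4, deg(1)=3, deg(2)=5, deg(3)=5, deg(4)=7, deg(5)=4, deg(6)=5, deg(7)=3, deg(8)=6, deg(9)=4.
Sorted degree sequence of G2: [7, 6, 5, 5, 5, 4, 4, 4, 3, 3].
The (sorted) degree sequence is an isomorphism invariant, so since G1 and G2 have different degree sequences they cannot be isomorphic.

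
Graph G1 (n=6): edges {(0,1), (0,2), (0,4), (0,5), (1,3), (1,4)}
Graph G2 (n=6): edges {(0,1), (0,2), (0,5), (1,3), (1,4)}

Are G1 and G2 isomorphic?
No, not isomorphic

The graphs are NOT isomorphic.

Counting edges: G1 has 6 edge(s); G2 has 5 edge(s).
Edge count is an isomorphism invariant (a bijection on vertices induces a bijection on edges), so differing edge counts rule out isomorphism.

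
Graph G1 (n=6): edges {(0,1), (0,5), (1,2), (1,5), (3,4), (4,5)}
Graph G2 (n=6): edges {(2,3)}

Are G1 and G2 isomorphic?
No, not isomorphic

The graphs are NOT isomorphic.

Connected components of G1: 1 component(s) with vertex sets [[0, 1, 2, 3, 4, 5]], sizes [6].
Connected components of G2: 5 component(s) with vertex sets [[0], [1], [4], [5], [2, 3]], sizes [1, 1, 1, 1, 2].
The number of connected components (and the multiset of component sizes) is an isomorphism invariant — an isomorphism maps each component of G1 bijectively onto a component of G2. Since G1 has 1 component(s) and G2 has 5, they cannot be isomorphic.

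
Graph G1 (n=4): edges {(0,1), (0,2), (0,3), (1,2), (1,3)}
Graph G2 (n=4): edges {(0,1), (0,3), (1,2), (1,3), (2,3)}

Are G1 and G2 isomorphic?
Yes, isomorphic

The graphs are isomorphic.
One valid mapping φ: V(G1) → V(G2): 0→3, 1→1, 2→2, 3→0

Verify φ preserves adjacency — for each edge of G1, its image is an edge of G2:
  (0,1) → (φ(0),φ(1)) = (1,3) ∈ E(G2) ✓
  (0,2) → (φ(0),φ(2)) = (2,3) ∈ E(G2) ✓
  (0,3) → (φ(0),φ(3)) = (0,3) ∈ E(G2) ✓
  (1,2) → (φ(1),φ(2)) = (1,2) ∈ E(G2) ✓
  (1,3) → (φ(1),φ(3)) = (0,1) ∈ E(G2) ✓
All 5 edges of G1 map to edges of G2, and |E(G1)| = |E(G2)| = 5, so φ is a bijection on edges as well as vertices. Hence G1 ≅ G2.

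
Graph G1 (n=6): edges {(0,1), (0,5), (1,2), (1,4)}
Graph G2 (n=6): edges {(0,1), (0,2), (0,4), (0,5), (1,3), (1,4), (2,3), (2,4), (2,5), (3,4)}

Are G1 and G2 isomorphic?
No, not isomorphic

The graphs are NOT isomorphic.

Degrees in G1: deg(0)=2, deg(1)=3, deg(2)=1, deg(3)=0, deg(4)=1, deg(5)=1.
Sorted degree sequence of G1: [3, 2, 1, 1, 1, 0].
Degrees in G2: deg(0)=4, deg(1)=3, deg(2)=4, deg(3)=3, deg(4)=4, deg(5)=2.
Sorted degree sequence of G2: [4, 4, 4, 3, 3, 2].
The (sorted) degree sequence is an isomorphism invariant, so since G1 and G2 have different degree sequences they cannot be isomorphic.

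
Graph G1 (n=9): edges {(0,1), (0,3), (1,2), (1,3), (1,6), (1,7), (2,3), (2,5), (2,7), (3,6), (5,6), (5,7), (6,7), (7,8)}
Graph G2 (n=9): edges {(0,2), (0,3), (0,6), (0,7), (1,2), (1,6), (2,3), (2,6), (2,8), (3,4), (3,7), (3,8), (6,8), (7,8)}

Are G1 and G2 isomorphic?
Yes, isomorphic

The graphs are isomorphic.
One valid mapping φ: V(G1) → V(G2): 0→1, 1→2, 2→8, 3→6, 4→5, 5→7, 6→0, 7→3, 8→4

Verify φ preserves adjacency — for each edge of G1, its image is an edge of G2:
  (0,1) → (φ(0),φ(1)) = (1,2) ∈ E(G2) ✓
  (0,3) → (φ(0),φ(3)) = (1,6) ∈ E(G2) ✓
  (1,2) → (φ(1),φ(2)) = (2,8) ∈ E(G2) ✓
  (1,3) → (φ(1),φ(3)) = (2,6) ∈ E(G2) ✓
  (1,6) → (φ(1),φ(6)) = (0,2) ∈ E(G2) ✓
  (1,7) → (φ(1),φ(7)) = (2,3) ∈ E(G2) ✓
  (2,3) → (φ(2),φ(3)) = (6,8) ∈ E(G2) ✓
  (2,5) → (φ(2),φ(5)) = (7,8) ∈ E(G2) ✓
  (2,7) → (φ(2),φ(7)) = (3,8) ∈ E(G2) ✓
  (3,6) → (φ(3),φ(6)) = (0,6) ∈ E(G2) ✓
  (5,6) → (φ(5),φ(6)) = (0,7) ∈ E(G2) ✓
  (5,7) → (φ(5),φ(7)) = (3,7) ∈ E(G2) ✓
  (6,7) → (φ(6),φ(7)) = (0,3) ∈ E(G2) ✓
  (7,8) → (φ(7),φ(8)) = (3,4) ∈ E(G2) ✓
All 14 edges of G1 map to edges of G2, and |E(G1)| = |E(G2)| = 14, so φ is a bijection on edges as well as vertices. Hence G1 ≅ G2.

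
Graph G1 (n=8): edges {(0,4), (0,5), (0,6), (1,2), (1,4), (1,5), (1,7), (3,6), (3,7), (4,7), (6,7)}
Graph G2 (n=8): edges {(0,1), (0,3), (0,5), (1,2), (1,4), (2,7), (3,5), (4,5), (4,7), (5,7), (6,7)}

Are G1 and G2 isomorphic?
Yes, isomorphic

The graphs are isomorphic.
One valid mapping φ: V(G1) → V(G2): 0→1, 1→7, 2→6, 3→3, 4→4, 5→2, 6→0, 7→5

Verify φ preserves adjacency — for each edge of G1, its image is an edge of G2:
  (0,4) → (φ(0),φ(4)) = (1,4) ∈ E(G2) ✓
  (0,5) → (φ(0),φ(5)) = (1,2) ∈ E(G2) ✓
  (0,6) → (φ(0),φ(6)) = (0,1) ∈ E(G2) ✓
  (1,2) → (φ(1),φ(2)) = (6,7) ∈ E(G2) ✓
  (1,4) → (φ(1),φ(4)) = (4,7) ∈ E(G2) ✓
  (1,5) → (φ(1),φ(5)) = (2,7) ∈ E(G2) ✓
  (1,7) → (φ(1),φ(7)) = (5,7) ∈ E(G2) ✓
  (3,6) → (φ(3),φ(6)) = (0,3) ∈ E(G2) ✓
  (3,7) → (φ(3),φ(7)) = (3,5) ∈ E(G2) ✓
  (4,7) → (φ(4),φ(7)) = (4,5) ∈ E(G2) ✓
  (6,7) → (φ(6),φ(7)) = (0,5) ∈ E(G2) ✓
All 11 edges of G1 map to edges of G2, and |E(G1)| = |E(G2)| = 11, so φ is a bijection on edges as well as vertices. Hence G1 ≅ G2.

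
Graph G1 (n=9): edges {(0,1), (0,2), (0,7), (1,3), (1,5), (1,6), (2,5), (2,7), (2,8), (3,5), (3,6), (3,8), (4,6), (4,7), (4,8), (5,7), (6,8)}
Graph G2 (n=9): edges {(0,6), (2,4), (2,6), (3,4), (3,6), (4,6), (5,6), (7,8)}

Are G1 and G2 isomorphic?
No, not isomorphic

The graphs are NOT isomorphic.

Connected components of G1: 1 component(s) with vertex sets [[0, 1, 2, 3, 4, 5, 6, 7, 8]], sizes [9].
Connected components of G2: 3 component(s) with vertex sets [[1], [7, 8], [0, 2, 3, 4, 5, 6]], sizes [1, 2, 6].
The number of connected components (and the multiset of component sizes) is an isomorphism invariant — an isomorphism maps each component of G1 bijectively onto a component of G2. Since G1 has 1 component(s) and G2 has 3, they cannot be isomorphic.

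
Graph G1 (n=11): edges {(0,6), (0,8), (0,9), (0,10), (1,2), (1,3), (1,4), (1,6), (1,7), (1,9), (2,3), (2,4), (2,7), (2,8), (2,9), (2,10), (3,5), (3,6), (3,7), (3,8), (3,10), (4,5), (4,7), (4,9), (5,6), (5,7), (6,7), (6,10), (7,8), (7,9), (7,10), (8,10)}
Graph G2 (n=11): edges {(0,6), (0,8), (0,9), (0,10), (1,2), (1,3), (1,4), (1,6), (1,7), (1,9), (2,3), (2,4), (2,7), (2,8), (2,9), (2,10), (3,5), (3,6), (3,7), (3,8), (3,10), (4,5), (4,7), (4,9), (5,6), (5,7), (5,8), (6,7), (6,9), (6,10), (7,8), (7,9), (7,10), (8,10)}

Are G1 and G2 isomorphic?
No, not isomorphic

The graphs are NOT isomorphic.

Counting edges: G1 has 32 edge(s); G2 has 34 edge(s).
Edge count is an isomorphism invariant (a bijection on vertices induces a bijection on edges), so differing edge counts rule out isomorphism.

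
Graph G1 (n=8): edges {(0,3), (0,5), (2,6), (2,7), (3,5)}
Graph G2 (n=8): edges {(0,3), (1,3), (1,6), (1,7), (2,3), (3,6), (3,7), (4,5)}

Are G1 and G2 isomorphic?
No, not isomorphic

The graphs are NOT isomorphic.

Degrees in G1: deg(0)=2, deg(1)=0, deg(2)=2, deg(3)=2, deg(4)=0, deg(5)=2, deg(6)=1, deg(7)=1.
Sorted degree sequence of G1: [2, 2, 2, 2, 1, 1, 0, 0].
Degrees in G2: deg(0)=1, deg(1)=3, deg(2)=1, deg(3)=5, deg(4)=1, deg(5)=1, deg(6)=2, deg(7)=2.
Sorted degree sequence of G2: [5, 3, 2, 2, 1, 1, 1, 1].
The (sorted) degree sequence is an isomorphism invariant, so since G1 and G2 have different degree sequences they cannot be isomorphic.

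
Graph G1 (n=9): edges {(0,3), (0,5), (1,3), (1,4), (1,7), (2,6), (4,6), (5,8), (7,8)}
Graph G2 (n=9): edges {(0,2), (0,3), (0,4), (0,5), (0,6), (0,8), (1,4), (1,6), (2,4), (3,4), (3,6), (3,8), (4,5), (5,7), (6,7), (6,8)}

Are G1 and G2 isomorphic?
No, not isomorphic

The graphs are NOT isomorphic.

Degrees in G1: deg(0)=2, deg(1)=3, deg(2)=1, deg(3)=2, deg(4)=2, deg(5)=2, deg(6)=2, deg(7)=2, deg(8)=2.
Sorted degree sequence of G1: [3, 2, 2, 2, 2, 2, 2, 2, 1].
Degrees in G2: deg(0)=6, deg(1)=2, deg(2)=2, deg(3)=4, deg(4)=5, deg(5)=3, deg(6)=5, deg(7)=2, deg(8)=3.
Sorted degree sequence of G2: [6, 5, 5, 4, 3, 3, 2, 2, 2].
The (sorted) degree sequence is an isomorphism invariant, so since G1 and G2 have different degree sequences they cannot be isomorphic.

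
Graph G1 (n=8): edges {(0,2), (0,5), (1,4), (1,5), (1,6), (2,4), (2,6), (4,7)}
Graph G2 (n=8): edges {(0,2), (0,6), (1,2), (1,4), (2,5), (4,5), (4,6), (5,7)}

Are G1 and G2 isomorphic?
Yes, isomorphic

The graphs are isomorphic.
One valid mapping φ: V(G1) → V(G2): 0→0, 1→4, 2→2, 3→3, 4→5, 5→6, 6→1, 7→7

Verify φ preserves adjacency — for each edge of G1, its image is an edge of G2:
  (0,2) → (φ(0),φ(2)) = (0,2) ∈ E(G2) ✓
  (0,5) → (φ(0),φ(5)) = (0,6) ∈ E(G2) ✓
  (1,4) → (φ(1),φ(4)) = (4,5) ∈ E(G2) ✓
  (1,5) → (φ(1),φ(5)) = (4,6) ∈ E(G2) ✓
  (1,6) → (φ(1),φ(6)) = (1,4) ∈ E(G2) ✓
  (2,4) → (φ(2),φ(4)) = (2,5) ∈ E(G2) ✓
  (2,6) → (φ(2),φ(6)) = (1,2) ∈ E(G2) ✓
  (4,7) → (φ(4),φ(7)) = (5,7) ∈ E(G2) ✓
All 8 edges of G1 map to edges of G2, and |E(G1)| = |E(G2)| = 8, so φ is a bijection on edges as well as vertices. Hence G1 ≅ G2.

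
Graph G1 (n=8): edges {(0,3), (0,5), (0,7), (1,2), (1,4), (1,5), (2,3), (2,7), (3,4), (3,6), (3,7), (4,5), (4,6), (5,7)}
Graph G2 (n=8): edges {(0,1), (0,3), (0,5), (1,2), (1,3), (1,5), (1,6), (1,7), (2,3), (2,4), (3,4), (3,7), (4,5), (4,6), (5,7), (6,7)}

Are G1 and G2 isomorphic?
No, not isomorphic

The graphs are NOT isomorphic.

Degrees in G1: deg(0)=3, deg(1)=3, deg(2)=3, deg(3)=5, deg(4)=4, deg(5)=4, deg(6)=2, deg(7)=4.
Sorted degree sequence of G1: [5, 4, 4, 4, 3, 3, 3, 2].
Degrees in G2: deg(0)=3, deg(1)=6, deg(2)=3, deg(3)=5, deg(4)=4, deg(5)=4, deg(6)=3, deg(7)=4.
Sorted degree sequence of G2: [6, 5, 4, 4, 4, 3, 3, 3].
The (sorted) degree sequence is an isomorphism invariant, so since G1 and G2 have different degree sequences they cannot be isomorphic.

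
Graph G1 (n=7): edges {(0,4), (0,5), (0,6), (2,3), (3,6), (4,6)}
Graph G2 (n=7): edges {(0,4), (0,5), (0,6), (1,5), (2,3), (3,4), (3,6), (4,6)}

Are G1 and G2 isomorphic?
No, not isomorphic

The graphs are NOT isomorphic.

Counting edges: G1 has 6 edge(s); G2 has 8 edge(s).
Edge count is an isomorphism invariant (a bijection on vertices induces a bijection on edges), so differing edge counts rule out isomorphism.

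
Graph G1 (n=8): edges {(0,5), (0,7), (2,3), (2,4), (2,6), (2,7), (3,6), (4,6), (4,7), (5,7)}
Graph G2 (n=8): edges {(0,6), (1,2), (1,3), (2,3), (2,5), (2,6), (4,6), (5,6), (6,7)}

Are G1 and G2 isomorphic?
No, not isomorphic

The graphs are NOT isomorphic.

Connected components of G1: 2 component(s) with vertex sets [[1], [0, 2, 3, 4, 5, 6, 7]], sizes [1, 7].
Connected components of G2: 1 component(s) with vertex sets [[0, 1, 2, 3, 4, 5, 6, 7]], sizes [8].
The number of connected components (and the multiset of component sizes) is an isomorphism invariant — an isomorphism maps each component of G1 bijectively onto a component of G2. Since G1 has 2 component(s) and G2 has 1, they cannot be isomorphic.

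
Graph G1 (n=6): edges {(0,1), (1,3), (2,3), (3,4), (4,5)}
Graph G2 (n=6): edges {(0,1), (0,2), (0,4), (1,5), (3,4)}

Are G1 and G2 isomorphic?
Yes, isomorphic

The graphs are isomorphic.
One valid mapping φ: V(G1) → V(G2): 0→5, 1→1, 2→2, 3→0, 4→4, 5→3

Verify φ preserves adjacency — for each edge of G1, its image is an edge of G2:
  (0,1) → (φ(0),φ(1)) = (1,5) ∈ E(G2) ✓
  (1,3) → (φ(1),φ(3)) = (0,1) ∈ E(G2) ✓
  (2,3) → (φ(2),φ(3)) = (0,2) ∈ E(G2) ✓
  (3,4) → (φ(3),φ(4)) = (0,4) ∈ E(G2) ✓
  (4,5) → (φ(4),φ(5)) = (3,4) ∈ E(G2) ✓
All 5 edges of G1 map to edges of G2, and |E(G1)| = |E(G2)| = 5, so φ is a bijection on edges as well as vertices. Hence G1 ≅ G2.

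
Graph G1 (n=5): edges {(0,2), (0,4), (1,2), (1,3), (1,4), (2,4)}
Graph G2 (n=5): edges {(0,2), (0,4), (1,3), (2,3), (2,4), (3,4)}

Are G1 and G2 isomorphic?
Yes, isomorphic

The graphs are isomorphic.
One valid mapping φ: V(G1) → V(G2): 0→0, 1→3, 2→4, 3→1, 4→2

Verify φ preserves adjacency — for each edge of G1, its image is an edge of G2:
  (0,2) → (φ(0),φ(2)) = (0,4) ∈ E(G2) ✓
  (0,4) → (φ(0),φ(4)) = (0,2) ∈ E(G2) ✓
  (1,2) → (φ(1),φ(2)) = (3,4) ∈ E(G2) ✓
  (1,3) → (φ(1),φ(3)) = (1,3) ∈ E(G2) ✓
  (1,4) → (φ(1),φ(4)) = (2,3) ∈ E(G2) ✓
  (2,4) → (φ(2),φ(4)) = (2,4) ∈ E(G2) ✓
All 6 edges of G1 map to edges of G2, and |E(G1)| = |E(G2)| = 6, so φ is a bijection on edges as well as vertices. Hence G1 ≅ G2.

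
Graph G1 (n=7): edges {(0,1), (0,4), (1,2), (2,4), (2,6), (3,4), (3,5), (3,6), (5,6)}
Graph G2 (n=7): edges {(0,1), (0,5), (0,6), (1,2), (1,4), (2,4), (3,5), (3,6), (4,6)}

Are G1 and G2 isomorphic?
Yes, isomorphic

The graphs are isomorphic.
One valid mapping φ: V(G1) → V(G2): 0→3, 1→5, 2→0, 3→4, 4→6, 5→2, 6→1

Verify φ preserves adjacency — for each edge of G1, its image is an edge of G2:
  (0,1) → (φ(0),φ(1)) = (3,5) ∈ E(G2) ✓
  (0,4) → (φ(0),φ(4)) = (3,6) ∈ E(G2) ✓
  (1,2) → (φ(1),φ(2)) = (0,5) ∈ E(G2) ✓
  (2,4) → (φ(2),φ(4)) = (0,6) ∈ E(G2) ✓
  (2,6) → (φ(2),φ(6)) = (0,1) ∈ E(G2) ✓
  (3,4) → (φ(3),φ(4)) = (4,6) ∈ E(G2) ✓
  (3,5) → (φ(3),φ(5)) = (2,4) ∈ E(G2) ✓
  (3,6) → (φ(3),φ(6)) = (1,4) ∈ E(G2) ✓
  (5,6) → (φ(5),φ(6)) = (1,2) ∈ E(G2) ✓
All 9 edges of G1 map to edges of G2, and |E(G1)| = |E(G2)| = 9, so φ is a bijection on edges as well as vertices. Hence G1 ≅ G2.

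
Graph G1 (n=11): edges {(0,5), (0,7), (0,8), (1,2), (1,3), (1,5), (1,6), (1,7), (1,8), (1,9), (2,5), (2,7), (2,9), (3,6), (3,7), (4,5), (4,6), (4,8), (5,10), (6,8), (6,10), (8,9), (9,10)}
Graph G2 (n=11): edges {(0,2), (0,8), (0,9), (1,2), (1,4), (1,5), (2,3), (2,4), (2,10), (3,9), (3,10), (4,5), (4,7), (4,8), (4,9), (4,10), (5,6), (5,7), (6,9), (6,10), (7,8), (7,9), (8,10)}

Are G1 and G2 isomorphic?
Yes, isomorphic

The graphs are isomorphic.
One valid mapping φ: V(G1) → V(G2): 0→6, 1→4, 2→7, 3→1, 4→3, 5→9, 6→2, 7→5, 8→10, 9→8, 10→0

Verify φ preserves adjacency — for each edge of G1, its image is an edge of G2:
  (0,5) → (φ(0),φ(5)) = (6,9) ∈ E(G2) ✓
  (0,7) → (φ(0),φ(7)) = (5,6) ∈ E(G2) ✓
  (0,8) → (φ(0),φ(8)) = (6,10) ∈ E(G2) ✓
  (1,2) → (φ(1),φ(2)) = (4,7) ∈ E(G2) ✓
  (1,3) → (φ(1),φ(3)) = (1,4) ∈ E(G2) ✓
  (1,5) → (φ(1),φ(5)) = (4,9) ∈ E(G2) ✓
  (1,6) → (φ(1),φ(6)) = (2,4) ∈ E(G2) ✓
  (1,7) → (φ(1),φ(7)) = (4,5) ∈ E(G2) ✓
  (1,8) → (φ(1),φ(8)) = (4,10) ∈ E(G2) ✓
  (1,9) → (φ(1),φ(9)) = (4,8) ∈ E(G2) ✓
  (2,5) → (φ(2),φ(5)) = (7,9) ∈ E(G2) ✓
  (2,7) → (φ(2),φ(7)) = (5,7) ∈ E(G2) ✓
  (2,9) → (φ(2),φ(9)) = (7,8) ∈ E(G2) ✓
  (3,6) → (φ(3),φ(6)) = (1,2) ∈ E(G2) ✓
  (3,7) → (φ(3),φ(7)) = (1,5) ∈ E(G2) ✓
  (4,5) → (φ(4),φ(5)) = (3,9) ∈ E(G2) ✓
  (4,6) → (φ(4),φ(6)) = (2,3) ∈ E(G2) ✓
  (4,8) → (φ(4),φ(8)) = (3,10) ∈ E(G2) ✓
  (5,10) → (φ(5),φ(10)) = (0,9) ∈ E(G2) ✓
  (6,8) → (φ(6),φ(8)) = (2,10) ∈ E(G2) ✓
  (6,10) → (φ(6),φ(10)) = (0,2) ∈ E(G2) ✓
  (8,9) → (φ(8),φ(9)) = (8,10) ∈ E(G2) ✓
  (9,10) → (φ(9),φ(10)) = (0,8) ∈ E(G2) ✓
All 23 edges of G1 map to edges of G2, and |E(G1)| = |E(G2)| = 23, so φ is a bijection on edges as well as vertices. Hence G1 ≅ G2.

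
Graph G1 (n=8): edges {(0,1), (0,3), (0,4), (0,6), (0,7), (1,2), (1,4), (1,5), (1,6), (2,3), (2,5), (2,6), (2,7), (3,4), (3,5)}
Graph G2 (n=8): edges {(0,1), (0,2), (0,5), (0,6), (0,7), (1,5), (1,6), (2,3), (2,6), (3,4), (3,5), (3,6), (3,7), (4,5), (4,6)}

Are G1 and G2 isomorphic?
Yes, isomorphic

The graphs are isomorphic.
One valid mapping φ: V(G1) → V(G2): 0→3, 1→6, 2→0, 3→5, 4→4, 5→1, 6→2, 7→7

Verify φ preserves adjacency — for each edge of G1, its image is an edge of G2:
  (0,1) → (φ(0),φ(1)) = (3,6) ∈ E(G2) ✓
  (0,3) → (φ(0),φ(3)) = (3,5) ∈ E(G2) ✓
  (0,4) → (φ(0),φ(4)) = (3,4) ∈ E(G2) ✓
  (0,6) → (φ(0),φ(6)) = (2,3) ∈ E(G2) ✓
  (0,7) → (φ(0),φ(7)) = (3,7) ∈ E(G2) ✓
  (1,2) → (φ(1),φ(2)) = (0,6) ∈ E(G2) ✓
  (1,4) → (φ(1),φ(4)) = (4,6) ∈ E(G2) ✓
  (1,5) → (φ(1),φ(5)) = (1,6) ∈ E(G2) ✓
  (1,6) → (φ(1),φ(6)) = (2,6) ∈ E(G2) ✓
  (2,3) → (φ(2),φ(3)) = (0,5) ∈ E(G2) ✓
  (2,5) → (φ(2),φ(5)) = (0,1) ∈ E(G2) ✓
  (2,6) → (φ(2),φ(6)) = (0,2) ∈ E(G2) ✓
  (2,7) → (φ(2),φ(7)) = (0,7) ∈ E(G2) ✓
  (3,4) → (φ(3),φ(4)) = (4,5) ∈ E(G2) ✓
  (3,5) → (φ(3),φ(5)) = (1,5) ∈ E(G2) ✓
All 15 edges of G1 map to edges of G2, and |E(G1)| = |E(G2)| = 15, so φ is a bijection on edges as well as vertices. Hence G1 ≅ G2.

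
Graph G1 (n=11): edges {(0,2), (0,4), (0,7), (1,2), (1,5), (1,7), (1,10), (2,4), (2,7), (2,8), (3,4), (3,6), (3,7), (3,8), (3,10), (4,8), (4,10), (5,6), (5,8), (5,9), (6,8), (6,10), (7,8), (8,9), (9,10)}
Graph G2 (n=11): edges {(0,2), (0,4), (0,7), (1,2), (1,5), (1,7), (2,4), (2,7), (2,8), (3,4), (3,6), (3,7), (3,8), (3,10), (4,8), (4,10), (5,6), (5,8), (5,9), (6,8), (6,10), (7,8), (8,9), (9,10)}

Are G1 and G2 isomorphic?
No, not isomorphic

The graphs are NOT isomorphic.

Counting edges: G1 has 25 edge(s); G2 has 24 edge(s).
Edge count is an isomorphism invariant (a bijection on vertices induces a bijection on edges), so differing edge counts rule out isomorphism.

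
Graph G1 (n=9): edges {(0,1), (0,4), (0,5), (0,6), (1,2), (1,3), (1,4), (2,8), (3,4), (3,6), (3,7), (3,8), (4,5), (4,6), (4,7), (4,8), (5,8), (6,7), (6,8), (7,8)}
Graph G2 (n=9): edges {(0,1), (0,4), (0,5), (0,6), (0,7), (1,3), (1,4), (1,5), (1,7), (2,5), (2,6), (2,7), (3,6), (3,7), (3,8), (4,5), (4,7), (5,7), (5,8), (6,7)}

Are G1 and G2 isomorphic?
Yes, isomorphic

The graphs are isomorphic.
One valid mapping φ: V(G1) → V(G2): 0→6, 1→3, 2→8, 3→1, 4→7, 5→2, 6→0, 7→4, 8→5

Verify φ preserves adjacency — for each edge of G1, its image is an edge of G2:
  (0,1) → (φ(0),φ(1)) = (3,6) ∈ E(G2) ✓
  (0,4) → (φ(0),φ(4)) = (6,7) ∈ E(G2) ✓
  (0,5) → (φ(0),φ(5)) = (2,6) ∈ E(G2) ✓
  (0,6) → (φ(0),φ(6)) = (0,6) ∈ E(G2) ✓
  (1,2) → (φ(1),φ(2)) = (3,8) ∈ E(G2) ✓
  (1,3) → (φ(1),φ(3)) = (1,3) ∈ E(G2) ✓
  (1,4) → (φ(1),φ(4)) = (3,7) ∈ E(G2) ✓
  (2,8) → (φ(2),φ(8)) = (5,8) ∈ E(G2) ✓
  (3,4) → (φ(3),φ(4)) = (1,7) ∈ E(G2) ✓
  (3,6) → (φ(3),φ(6)) = (0,1) ∈ E(G2) ✓
  (3,7) → (φ(3),φ(7)) = (1,4) ∈ E(G2) ✓
  (3,8) → (φ(3),φ(8)) = (1,5) ∈ E(G2) ✓
  (4,5) → (φ(4),φ(5)) = (2,7) ∈ E(G2) ✓
  (4,6) → (φ(4),φ(6)) = (0,7) ∈ E(G2) ✓
  (4,7) → (φ(4),φ(7)) = (4,7) ∈ E(G2) ✓
  (4,8) → (φ(4),φ(8)) = (5,7) ∈ E(G2) ✓
  (5,8) → (φ(5),φ(8)) = (2,5) ∈ E(G2) ✓
  (6,7) → (φ(6),φ(7)) = (0,4) ∈ E(G2) ✓
  (6,8) → (φ(6),φ(8)) = (0,5) ∈ E(G2) ✓
  (7,8) → (φ(7),φ(8)) = (4,5) ∈ E(G2) ✓
All 20 edges of G1 map to edges of G2, and |E(G1)| = |E(G2)| = 20, so φ is a bijection on edges as well as vertices. Hence G1 ≅ G2.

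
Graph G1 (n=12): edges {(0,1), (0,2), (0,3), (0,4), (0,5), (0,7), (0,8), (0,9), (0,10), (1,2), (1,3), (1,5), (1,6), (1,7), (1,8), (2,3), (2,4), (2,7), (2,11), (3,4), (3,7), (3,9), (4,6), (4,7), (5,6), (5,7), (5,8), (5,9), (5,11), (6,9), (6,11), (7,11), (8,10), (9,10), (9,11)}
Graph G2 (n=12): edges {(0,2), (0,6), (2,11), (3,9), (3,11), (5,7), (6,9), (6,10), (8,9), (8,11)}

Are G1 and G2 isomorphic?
No, not isomorphic

The graphs are NOT isomorphic.

Connected components of G1: 1 component(s) with vertex sets [[0, 1, 2, 3, 4, 5, 6, 7, 8, 9, 10, 11]], sizes [12].
Connected components of G2: 4 component(s) with vertex sets [[1], [4], [5, 7], [0, 2, 3, 6, 8, 9, 10, 11]], sizes [1, 1, 2, 8].
The number of connected components (and the multiset of component sizes) is an isomorphism invariant — an isomorphism maps each component of G1 bijectively onto a component of G2. Since G1 has 1 component(s) and G2 has 4, they cannot be isomorphic.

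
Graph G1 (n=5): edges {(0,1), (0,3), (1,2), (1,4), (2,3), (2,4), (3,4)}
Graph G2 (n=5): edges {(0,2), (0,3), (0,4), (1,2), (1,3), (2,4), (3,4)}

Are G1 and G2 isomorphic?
Yes, isomorphic

The graphs are isomorphic.
One valid mapping φ: V(G1) → V(G2): 0→1, 1→2, 2→0, 3→3, 4→4

Verify φ preserves adjacency — for each edge of G1, its image is an edge of G2:
  (0,1) → (φ(0),φ(1)) = (1,2) ∈ E(G2) ✓
  (0,3) → (φ(0),φ(3)) = (1,3) ∈ E(G2) ✓
  (1,2) → (φ(1),φ(2)) = (0,2) ∈ E(G2) ✓
  (1,4) → (φ(1),φ(4)) = (2,4) ∈ E(G2) ✓
  (2,3) → (φ(2),φ(3)) = (0,3) ∈ E(G2) ✓
  (2,4) → (φ(2),φ(4)) = (0,4) ∈ E(G2) ✓
  (3,4) → (φ(3),φ(4)) = (3,4) ∈ E(G2) ✓
All 7 edges of G1 map to edges of G2, and |E(G1)| = |E(G2)| = 7, so φ is a bijection on edges as well as vertices. Hence G1 ≅ G2.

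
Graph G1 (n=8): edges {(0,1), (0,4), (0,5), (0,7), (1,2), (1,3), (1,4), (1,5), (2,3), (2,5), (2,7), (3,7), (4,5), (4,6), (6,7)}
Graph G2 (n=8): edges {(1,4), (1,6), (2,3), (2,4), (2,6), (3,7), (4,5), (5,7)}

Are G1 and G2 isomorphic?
No, not isomorphic

The graphs are NOT isomorphic.

Counting triangles (3-cliques): G1 has 7, G2 has 0.
Triangle count is an isomorphism invariant, so differing triangle counts rule out isomorphism.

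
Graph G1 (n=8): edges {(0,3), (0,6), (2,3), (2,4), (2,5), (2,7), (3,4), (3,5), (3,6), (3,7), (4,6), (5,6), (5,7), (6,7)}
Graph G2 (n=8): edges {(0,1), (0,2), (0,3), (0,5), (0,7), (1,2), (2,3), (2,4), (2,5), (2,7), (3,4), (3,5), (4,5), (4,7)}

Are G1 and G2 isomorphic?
Yes, isomorphic

The graphs are isomorphic.
One valid mapping φ: V(G1) → V(G2): 0→1, 1→6, 2→4, 3→2, 4→7, 5→3, 6→0, 7→5

Verify φ preserves adjacency — for each edge of G1, its image is an edge of G2:
  (0,3) → (φ(0),φ(3)) = (1,2) ∈ E(G2) ✓
  (0,6) → (φ(0),φ(6)) = (0,1) ∈ E(G2) ✓
  (2,3) → (φ(2),φ(3)) = (2,4) ∈ E(G2) ✓
  (2,4) → (φ(2),φ(4)) = (4,7) ∈ E(G2) ✓
  (2,5) → (φ(2),φ(5)) = (3,4) ∈ E(G2) ✓
  (2,7) → (φ(2),φ(7)) = (4,5) ∈ E(G2) ✓
  (3,4) → (φ(3),φ(4)) = (2,7) ∈ E(G2) ✓
  (3,5) → (φ(3),φ(5)) = (2,3) ∈ E(G2) ✓
  (3,6) → (φ(3),φ(6)) = (0,2) ∈ E(G2) ✓
  (3,7) → (φ(3),φ(7)) = (2,5) ∈ E(G2) ✓
  (4,6) → (φ(4),φ(6)) = (0,7) ∈ E(G2) ✓
  (5,6) → (φ(5),φ(6)) = (0,3) ∈ E(G2) ✓
  (5,7) → (φ(5),φ(7)) = (3,5) ∈ E(G2) ✓
  (6,7) → (φ(6),φ(7)) = (0,5) ∈ E(G2) ✓
All 14 edges of G1 map to edges of G2, and |E(G1)| = |E(G2)| = 14, so φ is a bijection on edges as well as vertices. Hence G1 ≅ G2.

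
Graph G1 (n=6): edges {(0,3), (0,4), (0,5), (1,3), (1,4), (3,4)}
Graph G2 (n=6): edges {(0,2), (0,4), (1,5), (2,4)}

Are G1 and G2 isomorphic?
No, not isomorphic

The graphs are NOT isomorphic.

Connected components of G1: 2 component(s) with vertex sets [[2], [0, 1, 3, 4, 5]], sizes [1, 5].
Connected components of G2: 3 component(s) with vertex sets [[3], [1, 5], [0, 2, 4]], sizes [1, 2, 3].
The number of connected components (and the multiset of component sizes) is an isomorphism invariant — an isomorphism maps each component of G1 bijectively onto a component of G2. Since G1 has 2 component(s) and G2 has 3, they cannot be isomorphic.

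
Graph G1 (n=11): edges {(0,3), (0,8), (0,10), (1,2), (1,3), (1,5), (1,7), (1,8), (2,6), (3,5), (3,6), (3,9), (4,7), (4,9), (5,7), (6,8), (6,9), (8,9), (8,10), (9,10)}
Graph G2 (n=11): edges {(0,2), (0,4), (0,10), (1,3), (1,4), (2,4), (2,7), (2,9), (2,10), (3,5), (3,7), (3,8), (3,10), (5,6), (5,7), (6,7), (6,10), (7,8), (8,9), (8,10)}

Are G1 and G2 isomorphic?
Yes, isomorphic

The graphs are isomorphic.
One valid mapping φ: V(G1) → V(G2): 0→6, 1→2, 2→9, 3→10, 4→1, 5→0, 6→8, 7→4, 8→7, 9→3, 10→5

Verify φ preserves adjacency — for each edge of G1, its image is an edge of G2:
  (0,3) → (φ(0),φ(3)) = (6,10) ∈ E(G2) ✓
  (0,8) → (φ(0),φ(8)) = (6,7) ∈ E(G2) ✓
  (0,10) → (φ(0),φ(10)) = (5,6) ∈ E(G2) ✓
  (1,2) → (φ(1),φ(2)) = (2,9) ∈ E(G2) ✓
  (1,3) → (φ(1),φ(3)) = (2,10) ∈ E(G2) ✓
  (1,5) → (φ(1),φ(5)) = (0,2) ∈ E(G2) ✓
  (1,7) → (φ(1),φ(7)) = (2,4) ∈ E(G2) ✓
  (1,8) → (φ(1),φ(8)) = (2,7) ∈ E(G2) ✓
  (2,6) → (φ(2),φ(6)) = (8,9) ∈ E(G2) ✓
  (3,5) → (φ(3),φ(5)) = (0,10) ∈ E(G2) ✓
  (3,6) → (φ(3),φ(6)) = (8,10) ∈ E(G2) ✓
  (3,9) → (φ(3),φ(9)) = (3,10) ∈ E(G2) ✓
  (4,7) → (φ(4),φ(7)) = (1,4) ∈ E(G2) ✓
  (4,9) → (φ(4),φ(9)) = (1,3) ∈ E(G2) ✓
  (5,7) → (φ(5),φ(7)) = (0,4) ∈ E(G2) ✓
  (6,8) → (φ(6),φ(8)) = (7,8) ∈ E(G2) ✓
  (6,9) → (φ(6),φ(9)) = (3,8) ∈ E(G2) ✓
  (8,9) → (φ(8),φ(9)) = (3,7) ∈ E(G2) ✓
  (8,10) → (φ(8),φ(10)) = (5,7) ∈ E(G2) ✓
  (9,10) → (φ(9),φ(10)) = (3,5) ∈ E(G2) ✓
All 20 edges of G1 map to edges of G2, and |E(G1)| = |E(G2)| = 20, so φ is a bijection on edges as well as vertices. Hence G1 ≅ G2.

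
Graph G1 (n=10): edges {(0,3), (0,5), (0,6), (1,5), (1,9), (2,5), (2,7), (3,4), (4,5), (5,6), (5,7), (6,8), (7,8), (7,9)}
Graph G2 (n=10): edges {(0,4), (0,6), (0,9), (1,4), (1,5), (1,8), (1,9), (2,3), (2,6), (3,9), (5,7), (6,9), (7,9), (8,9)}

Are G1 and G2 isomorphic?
Yes, isomorphic

The graphs are isomorphic.
One valid mapping φ: V(G1) → V(G2): 0→6, 1→7, 2→8, 3→2, 4→3, 5→9, 6→0, 7→1, 8→4, 9→5

Verify φ preserves adjacency — for each edge of G1, its image is an edge of G2:
  (0,3) → (φ(0),φ(3)) = (2,6) ∈ E(G2) ✓
  (0,5) → (φ(0),φ(5)) = (6,9) ∈ E(G2) ✓
  (0,6) → (φ(0),φ(6)) = (0,6) ∈ E(G2) ✓
  (1,5) → (φ(1),φ(5)) = (7,9) ∈ E(G2) ✓
  (1,9) → (φ(1),φ(9)) = (5,7) ∈ E(G2) ✓
  (2,5) → (φ(2),φ(5)) = (8,9) ∈ E(G2) ✓
  (2,7) → (φ(2),φ(7)) = (1,8) ∈ E(G2) ✓
  (3,4) → (φ(3),φ(4)) = (2,3) ∈ E(G2) ✓
  (4,5) → (φ(4),φ(5)) = (3,9) ∈ E(G2) ✓
  (5,6) → (φ(5),φ(6)) = (0,9) ∈ E(G2) ✓
  (5,7) → (φ(5),φ(7)) = (1,9) ∈ E(G2) ✓
  (6,8) → (φ(6),φ(8)) = (0,4) ∈ E(G2) ✓
  (7,8) → (φ(7),φ(8)) = (1,4) ∈ E(G2) ✓
  (7,9) → (φ(7),φ(9)) = (1,5) ∈ E(G2) ✓
All 14 edges of G1 map to edges of G2, and |E(G1)| = |E(G2)| = 14, so φ is a bijection on edges as well as vertices. Hence G1 ≅ G2.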